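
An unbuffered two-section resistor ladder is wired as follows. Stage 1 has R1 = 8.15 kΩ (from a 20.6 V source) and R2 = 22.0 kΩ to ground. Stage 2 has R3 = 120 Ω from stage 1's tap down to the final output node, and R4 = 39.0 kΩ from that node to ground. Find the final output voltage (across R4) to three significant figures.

Stage 2 presents R3+R4 = 39120 Ω as a load on stage 1's tap.
Stage 1's lower leg becomes R2‖(R3+R4) = 14080 Ω, so V_mid = 20.6 × 14080/22230 = 13.05 V.
Stage 2 is itself unloaded: V_out = V_mid × R4/(R3+R4) = 13.05 × 39000/39120 = 13.0 V.

V_out ≈ 13.0 V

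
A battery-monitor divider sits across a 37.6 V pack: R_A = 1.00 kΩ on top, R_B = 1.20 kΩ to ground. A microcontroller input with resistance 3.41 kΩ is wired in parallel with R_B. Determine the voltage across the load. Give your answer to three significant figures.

V_out ≈ 17.7 V

The load sits in parallel with R_B: R_B‖R_L = (1.20 × 3.41) / (1.20 + 3.41) = 0.8876 kΩ.
V_out = 37.6 × 0.8876 / (1.00 + 0.8876) = 37.6 × 0.8876/1.888 = 17.7 V.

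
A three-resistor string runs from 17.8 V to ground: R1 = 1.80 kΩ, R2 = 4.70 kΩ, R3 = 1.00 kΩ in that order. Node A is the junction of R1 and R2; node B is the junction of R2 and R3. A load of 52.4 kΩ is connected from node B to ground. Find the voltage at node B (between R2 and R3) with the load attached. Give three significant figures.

At node B, R3 is in parallel with the load: R3‖R_L = 0.9813 kΩ.
Below node A the resistance is R2 + (R3‖R_L) = 5.681 kΩ, so V_A = 17.8 × 5.681/7.481 = 13.52 V.
Then V_B = V_A × (R3‖R_L)/(R2 + R3‖R_L) = 13.52 × 0.9813/5.681 = 2.33 V.

V ≈ 2.33 V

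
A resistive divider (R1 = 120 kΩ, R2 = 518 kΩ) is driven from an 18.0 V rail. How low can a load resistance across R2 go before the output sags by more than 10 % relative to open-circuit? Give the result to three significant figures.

Output resistance R_th = R1‖R2 = (120 × 518)/638.0 = 97.43 kΩ.
The fractional drop is R_th/(R_th + R_L); requiring this ≤ 0.100 gives R_L ≥ R_th(1/0.100 − 1) = 97.43 × 9.000 = 877 kΩ.

R_L(min) ≈ 877 kΩ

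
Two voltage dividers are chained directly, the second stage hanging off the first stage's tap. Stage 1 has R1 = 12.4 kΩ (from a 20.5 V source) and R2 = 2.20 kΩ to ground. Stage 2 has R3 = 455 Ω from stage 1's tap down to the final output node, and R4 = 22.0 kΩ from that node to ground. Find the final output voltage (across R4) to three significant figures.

Stage 2 presents R3+R4 = 22460 Ω as a load on stage 1's tap.
Stage 1's lower leg becomes R2‖(R3+R4) = 2004 Ω, so V_mid = 20.5 × 2004/14400 = 2.852 V.
Stage 2 is itself unloaded: V_out = V_mid × R4/(R3+R4) = 2.852 × 22000/22460 = 2.79 V.

V_out ≈ 2.79 V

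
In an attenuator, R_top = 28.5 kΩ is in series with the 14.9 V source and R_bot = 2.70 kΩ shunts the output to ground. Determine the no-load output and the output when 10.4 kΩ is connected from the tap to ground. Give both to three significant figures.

Unloaded: 1.29 V; loaded: 1.04 V

Open-circuit: V = 14.9 × 2.70/(28.5 + 2.70) = 1.29 V.
With the load, R_bot becomes R_bot‖R_L = 2.144 kΩ, so V = 14.9 × 2.144/30.64 = 1.04 V.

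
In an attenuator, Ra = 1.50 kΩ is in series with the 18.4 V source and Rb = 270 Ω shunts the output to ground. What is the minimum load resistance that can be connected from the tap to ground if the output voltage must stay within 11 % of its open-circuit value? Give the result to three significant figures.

Output resistance R_th = Ra‖Rb = (1500 × 270)/1770 = 228.8 Ω.
The fractional drop is R_th/(R_th + R_L); requiring this ≤ 0.110 gives R_L ≥ R_th(1/0.110 − 1) = 228.8 × 8.091 = 1.85 kΩ.

R_L(min) ≈ 1.85 kΩ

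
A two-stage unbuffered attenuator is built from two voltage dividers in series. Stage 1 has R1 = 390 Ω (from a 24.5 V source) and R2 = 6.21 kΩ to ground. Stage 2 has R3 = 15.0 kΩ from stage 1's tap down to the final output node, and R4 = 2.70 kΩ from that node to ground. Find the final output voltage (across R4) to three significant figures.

Stage 2 presents R3+R4 = 17700 Ω as a load on stage 1's tap.
Stage 1's lower leg becomes R2‖(R3+R4) = 4597 Ω, so V_mid = 24.5 × 4597/4987 = 22.58 V.
Stage 2 is itself unloaded: V_out = V_mid × R4/(R3+R4) = 22.58 × 2700/17700 = 3.45 V.

V_out ≈ 3.45 V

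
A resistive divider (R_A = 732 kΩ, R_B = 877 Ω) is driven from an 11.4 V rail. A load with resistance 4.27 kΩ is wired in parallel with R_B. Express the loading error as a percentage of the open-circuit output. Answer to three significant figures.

Unloaded V = 11.4 × 877/732900 = 0.01364 V.
Loaded: R_B‖R_L = 727.6 Ω, giving V = 11.4 × 727.6/732700 = 0.01132 V.
Drop = (0.01364 − 0.01132) / 0.01364 = 17.0 %.

17.0 %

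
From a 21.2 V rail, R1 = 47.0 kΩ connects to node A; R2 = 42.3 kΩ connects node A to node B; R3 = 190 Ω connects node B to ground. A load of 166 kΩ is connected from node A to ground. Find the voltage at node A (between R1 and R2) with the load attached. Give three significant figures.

Below node A the series string R2+R3 = 42490 Ω sits in parallel with the 166000 Ω load: 33830 Ω.
V_A = 21.2 × 33830/(47000 + 33830) = 8.87 V.

V ≈ 8.87 V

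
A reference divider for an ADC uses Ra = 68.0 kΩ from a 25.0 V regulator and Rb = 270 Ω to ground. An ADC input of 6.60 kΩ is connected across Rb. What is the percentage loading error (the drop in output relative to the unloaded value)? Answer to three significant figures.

3.92 %

The divider's output (Thévenin) resistance is Ra‖Rb = 268.9 Ω.
Fractional drop under load = R_th/(R_th + R_L) = 268.9 / (268.9 + 6600) = 0.03915.
So the output falls by 3.92 %.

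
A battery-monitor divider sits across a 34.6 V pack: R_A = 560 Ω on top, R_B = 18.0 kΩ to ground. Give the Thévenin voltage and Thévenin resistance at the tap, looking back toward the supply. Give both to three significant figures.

V_th = 33.6 V, R_th = 543 Ω

V_th is the open-circuit tap voltage: 34.6 × 18000/(560 + 18000) = 33.6 V.
With the supply zeroed, R_A and R_B appear in parallel from the tap: R_th = R_A‖R_B = (560 × 18000)/18560 = 543 Ω.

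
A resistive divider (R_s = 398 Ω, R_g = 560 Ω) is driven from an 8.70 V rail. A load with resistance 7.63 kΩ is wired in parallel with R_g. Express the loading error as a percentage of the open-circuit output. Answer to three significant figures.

The divider's output (Thévenin) resistance is R_s‖R_g = 232.7 Ω.
Fractional drop under load = R_th/(R_th + R_L) = 232.7 / (232.7 + 7630) = 0.02959.
So the output falls by 2.96 %.

2.96 %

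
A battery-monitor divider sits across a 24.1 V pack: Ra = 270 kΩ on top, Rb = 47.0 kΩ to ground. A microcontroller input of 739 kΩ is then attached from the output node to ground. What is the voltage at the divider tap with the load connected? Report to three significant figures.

V_out ≈ 3.39 V

The load sits in parallel with Rb: Rb‖R_L = (47.0 × 739) / (47.0 + 739) = 44.19 kΩ.
V_out = 24.1 × 44.19 / (270 + 44.19) = 24.1 × 44.19/314.2 = 3.39 V.
(Unloaded it would have been 3.57 V.)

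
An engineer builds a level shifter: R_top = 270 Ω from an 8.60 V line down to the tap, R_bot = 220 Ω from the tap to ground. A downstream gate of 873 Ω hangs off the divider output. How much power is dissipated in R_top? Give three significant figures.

P ≈ 101 mW

Total resistance from the source is R_top + (R_bot‖R_L) = 445.7 Ω, so I = 8.60/445.7 Ω = 19.29 mA.
P = I²·R_top = (19.29 mA)² × 270 Ω = 101 mW.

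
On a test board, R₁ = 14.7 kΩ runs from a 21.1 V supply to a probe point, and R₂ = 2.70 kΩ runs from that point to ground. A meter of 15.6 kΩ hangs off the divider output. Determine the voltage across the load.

V_out ≈ 2.86 V

The load sits in parallel with R₂: R₂‖R_L = (2.70 × 15.6) / (2.70 + 15.6) = 2.302 kΩ.
V_out = 21.1 × 2.302 / (14.7 + 2.302) = 21.1 × 2.302/17.00 = 2.86 V.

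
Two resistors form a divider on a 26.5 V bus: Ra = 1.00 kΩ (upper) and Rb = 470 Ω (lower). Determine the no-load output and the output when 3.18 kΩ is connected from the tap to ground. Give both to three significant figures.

Unloaded: 8.47 V; loaded: 7.70 V

Open-circuit: V = 26.5 × 470/(1000 + 470) = 8.47 V.
With the load, Rb becomes Rb‖R_L = 409.5 Ω, so V = 26.5 × 409.5/1409 = 7.70 V.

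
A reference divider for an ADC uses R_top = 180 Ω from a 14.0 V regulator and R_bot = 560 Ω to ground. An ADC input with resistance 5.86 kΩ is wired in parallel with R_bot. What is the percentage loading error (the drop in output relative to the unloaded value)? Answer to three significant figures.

The divider's output (Thévenin) resistance is R_top‖R_bot = 136.2 Ω.
Fractional drop under load = R_th/(R_th + R_L) = 136.2 / (136.2 + 5860) = 0.02272.
So the output falls by 2.27 %.

2.27 %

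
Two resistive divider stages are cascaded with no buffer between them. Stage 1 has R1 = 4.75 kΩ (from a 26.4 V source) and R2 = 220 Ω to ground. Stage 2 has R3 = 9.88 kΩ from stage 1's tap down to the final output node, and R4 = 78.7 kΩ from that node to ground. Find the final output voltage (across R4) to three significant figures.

V_out ≈ 1.04 V

Stage 2 presents R3+R4 = 88580 Ω as a load on stage 1's tap.
Stage 1's lower leg becomes R2‖(R3+R4) = 219.5 Ω, so V_mid = 26.4 × 219.5/4969 = 1.166 V.
Stage 2 is itself unloaded: V_out = V_mid × R4/(R3+R4) = 1.166 × 78700/88580 = 1.04 V.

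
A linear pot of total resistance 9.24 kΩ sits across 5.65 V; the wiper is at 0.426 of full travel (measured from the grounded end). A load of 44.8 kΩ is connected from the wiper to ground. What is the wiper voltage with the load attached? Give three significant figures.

V ≈ 2.29 V

The wiper splits the pot into (1−α)R = 5.304 kΩ above and αR = 3.936 kΩ below.
Lower section ‖ load = 3.618 kΩ.
V_wiper = 5.65 × 3.618/(5.304 + 3.618) = 2.29 V.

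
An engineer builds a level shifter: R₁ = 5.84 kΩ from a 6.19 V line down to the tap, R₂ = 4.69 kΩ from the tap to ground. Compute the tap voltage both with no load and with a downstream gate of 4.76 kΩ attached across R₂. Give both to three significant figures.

Unloaded: 2.76 V; loaded: 1.78 V

Open-circuit: V = 6.19 × 4.69/(5.84 + 4.69) = 2.76 V.
With the load, R₂ becomes R₂‖R_L = 2.362 kΩ, so V = 6.19 × 2.362/8.202 = 1.78 V.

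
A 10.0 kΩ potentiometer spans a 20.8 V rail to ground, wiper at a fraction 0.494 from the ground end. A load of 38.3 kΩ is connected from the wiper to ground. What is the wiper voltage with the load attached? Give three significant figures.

The wiper splits the pot into (1−α)R = 5.060 kΩ above and αR = 4.940 kΩ below.
Lower section ‖ load = 4.376 kΩ.
V_wiper = 20.8 × 4.376/(5.060 + 4.376) = 9.65 V.

V ≈ 9.65 V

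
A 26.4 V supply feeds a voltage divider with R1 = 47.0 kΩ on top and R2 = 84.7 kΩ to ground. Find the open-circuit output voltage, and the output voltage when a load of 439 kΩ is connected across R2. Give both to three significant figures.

Open-circuit: V = 26.4 × 84.7/(47.0 + 84.7) = 17.0 V.
With the load, R2 becomes R2‖R_L = 71.00 kΩ, so V = 26.4 × 71.00/118.0 = 15.9 V.

Unloaded: 17.0 V; loaded: 15.9 V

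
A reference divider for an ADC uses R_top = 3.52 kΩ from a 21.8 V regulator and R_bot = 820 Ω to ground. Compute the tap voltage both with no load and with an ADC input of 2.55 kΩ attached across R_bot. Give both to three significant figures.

Unloaded: 4.12 V; loaded: 3.27 V

Open-circuit: V = 21.8 × 820/(3520 + 820) = 4.12 V.
With the load, R_bot becomes R_bot‖R_L = 620.5 Ω, so V = 21.8 × 620.5/4140 = 3.27 V.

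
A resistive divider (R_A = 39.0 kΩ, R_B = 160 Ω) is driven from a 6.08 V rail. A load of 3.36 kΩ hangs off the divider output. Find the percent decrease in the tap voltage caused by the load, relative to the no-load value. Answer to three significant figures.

4.53 %

The divider's output (Thévenin) resistance is R_A‖R_B = 159.3 Ω.
Fractional drop under load = R_th/(R_th + R_L) = 159.3 / (159.3 + 3360) = 0.04528.
So the output falls by 4.53 %.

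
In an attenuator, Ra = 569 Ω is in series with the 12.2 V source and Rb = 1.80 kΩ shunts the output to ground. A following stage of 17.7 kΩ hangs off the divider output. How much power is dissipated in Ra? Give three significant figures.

Total resistance from the source is Ra + (Rb‖R_L) = 2203 Ω, so I = 12.2/2203 Ω = 5.538 mA.
P = I²·Ra = (5.538 mA)² × 569 Ω = 17.5 mW.

P ≈ 17.5 mW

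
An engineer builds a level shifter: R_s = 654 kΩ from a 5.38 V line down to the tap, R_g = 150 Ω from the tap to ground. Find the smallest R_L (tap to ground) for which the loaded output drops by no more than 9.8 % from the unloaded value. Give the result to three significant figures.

Output resistance R_th = R_s‖R_g = (654000 × 150)/654200 = 150.0 Ω.
The fractional drop is R_th/(R_th + R_L); requiring this ≤ 0.0980 gives R_L ≥ R_th(1/0.0980 − 1) = 150.0 × 9.204 = 1.38 kΩ.

R_L(min) ≈ 1.38 kΩ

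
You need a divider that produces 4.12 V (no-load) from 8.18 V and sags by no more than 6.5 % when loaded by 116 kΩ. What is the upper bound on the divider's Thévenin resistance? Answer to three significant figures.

Loading drop = R_th/(R_th + R_L) ≤ 0.0650, so R_th ≤ R_L · ε/(1−ε) = 116 kΩ × 0.0650/0.9350 = 8.06 kΩ.

R_th ≤ 8.06 kΩ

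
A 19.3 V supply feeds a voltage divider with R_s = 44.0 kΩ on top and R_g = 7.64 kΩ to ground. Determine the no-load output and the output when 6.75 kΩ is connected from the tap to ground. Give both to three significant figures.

Unloaded: 2.86 V; loaded: 1.45 V

Open-circuit: V = 19.3 × 7.64/(44.0 + 7.64) = 2.86 V.
With the load, R_g becomes R_g‖R_L = 3.584 kΩ, so V = 19.3 × 3.584/47.58 = 1.45 V.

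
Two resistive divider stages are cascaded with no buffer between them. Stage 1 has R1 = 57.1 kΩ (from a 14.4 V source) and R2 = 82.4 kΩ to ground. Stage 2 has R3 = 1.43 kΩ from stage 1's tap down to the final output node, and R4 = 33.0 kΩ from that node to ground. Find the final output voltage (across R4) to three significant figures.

V_out ≈ 4.12 V

Stage 2 presents R3+R4 = 34.43 kΩ as a load on stage 1's tap.
Stage 1's lower leg becomes R2‖(R3+R4) = 24.28 kΩ, so V_mid = 14.4 × 24.28/81.38 = 4.297 V.
Stage 2 is itself unloaded: V_out = V_mid × R4/(R3+R4) = 4.297 × 33.0/34.43 = 4.12 V.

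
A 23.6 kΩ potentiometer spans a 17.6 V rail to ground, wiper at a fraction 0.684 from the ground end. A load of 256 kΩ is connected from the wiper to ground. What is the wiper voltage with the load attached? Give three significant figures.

V ≈ 11.8 V

The wiper splits the pot into (1−α)R = 7.458 kΩ above and αR = 16.14 kΩ below.
Lower section ‖ load = 15.18 kΩ.
V_wiper = 17.6 × 15.18/(7.458 + 15.18) = 11.8 V.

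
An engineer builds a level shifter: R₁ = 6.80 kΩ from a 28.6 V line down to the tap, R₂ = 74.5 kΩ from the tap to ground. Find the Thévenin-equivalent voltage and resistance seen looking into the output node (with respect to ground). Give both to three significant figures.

V_th is the open-circuit tap voltage: 28.6 × 74.5/(6.80 + 74.5) = 26.2 V.
With the supply zeroed, R₁ and R₂ appear in parallel from the tap: R_th = R₁‖R₂ = (6.80 × 74.5)/81.30 = 6.23 kΩ.

V_th = 26.2 V, R_th = 6.23 kΩ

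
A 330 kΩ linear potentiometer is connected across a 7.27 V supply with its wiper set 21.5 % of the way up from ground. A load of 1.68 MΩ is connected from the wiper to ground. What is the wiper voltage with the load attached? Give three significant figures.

The wiper splits the pot into (1−α)R = 259.1 kΩ above and αR = 70.95 kΩ below.
Lower section ‖ load = 68.08 kΩ.
V_wiper = 7.27 × 68.08/(259.1 + 68.08) = 1.51 V.

V ≈ 1.51 V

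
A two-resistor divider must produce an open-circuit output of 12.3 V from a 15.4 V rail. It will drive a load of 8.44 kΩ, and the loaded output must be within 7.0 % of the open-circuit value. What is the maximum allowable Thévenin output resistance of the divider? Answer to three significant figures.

Loading drop = R_th/(R_th + R_L) ≤ 0.0700, so R_th ≤ R_L · ε/(1−ε) = 8.44 kΩ × 0.0700/0.9300 = 635 Ω.
(Any R1, R2 with R2/(R1+R2) = 0.799 and R1‖R2 ≤ 635 Ω will meet the spec.)

R_th ≤ 635 Ω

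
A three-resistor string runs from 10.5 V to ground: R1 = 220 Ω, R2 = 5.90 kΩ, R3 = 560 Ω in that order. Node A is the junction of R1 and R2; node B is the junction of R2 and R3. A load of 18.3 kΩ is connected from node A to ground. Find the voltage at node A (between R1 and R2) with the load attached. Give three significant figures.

Below node A the series string R2+R3 = 6460 Ω sits in parallel with the 18300 Ω load: 4775 Ω.
V_A = 10.5 × 4775/(220 + 4775) = 10.0 V.

V ≈ 10.0 V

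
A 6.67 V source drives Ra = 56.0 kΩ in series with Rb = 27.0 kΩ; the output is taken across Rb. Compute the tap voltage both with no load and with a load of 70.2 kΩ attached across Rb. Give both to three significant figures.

Open-circuit: V = 6.67 × 27.0/(56.0 + 27.0) = 2.17 V.
With the load, Rb becomes Rb‖R_L = 19.50 kΩ, so V = 6.67 × 19.50/75.50 = 1.72 V.

Unloaded: 2.17 V; loaded: 1.72 V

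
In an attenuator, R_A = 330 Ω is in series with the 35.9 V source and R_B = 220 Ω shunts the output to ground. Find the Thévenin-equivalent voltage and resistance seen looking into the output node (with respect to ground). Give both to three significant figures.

V_th = 14.4 V, R_th = 132 Ω

V_th is the open-circuit tap voltage: 35.9 × 220/(330 + 220) = 14.4 V.
With the supply zeroed, R_A and R_B appear in parallel from the tap: R_th = R_A‖R_B = (330 × 220)/550.0 = 132 Ω.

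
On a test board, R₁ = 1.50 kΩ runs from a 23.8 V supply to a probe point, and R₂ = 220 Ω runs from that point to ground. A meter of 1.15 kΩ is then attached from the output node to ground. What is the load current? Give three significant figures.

I_L ≈ 2.27 mA

R₂‖R_L = 184.7 Ω; V_out = 23.8 × 184.7/1685 = 2.609 V.
I_L = V_out / R_L = 2.609 / 1.15 kΩ = 2.27 mA.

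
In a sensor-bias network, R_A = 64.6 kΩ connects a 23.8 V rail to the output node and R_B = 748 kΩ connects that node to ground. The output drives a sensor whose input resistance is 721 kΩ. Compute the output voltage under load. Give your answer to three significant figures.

V_out ≈ 20.2 V

The load sits in parallel with R_B: R_B‖R_L = (748 × 721) / (748 + 721) = 367.1 kΩ.
V_out = 23.8 × 367.1 / (64.6 + 367.1) = 23.8 × 367.1/431.7 = 20.2 V.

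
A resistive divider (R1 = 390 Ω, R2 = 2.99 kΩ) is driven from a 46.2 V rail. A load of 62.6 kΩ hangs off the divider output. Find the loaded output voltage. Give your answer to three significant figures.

The load sits in parallel with R2: R2‖R_L = (2990 × 62600) / (2990 + 62600) = 2854 Ω.
V_out = 46.2 × 2854 / (390 + 2854) = 46.2 × 2854/3244 = 40.6 V.
(Unloaded it would have been 40.9 V.)

V_out ≈ 40.6 V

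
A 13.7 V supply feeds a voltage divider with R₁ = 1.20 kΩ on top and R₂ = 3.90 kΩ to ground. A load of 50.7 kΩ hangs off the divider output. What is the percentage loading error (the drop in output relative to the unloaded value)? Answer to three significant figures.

1.78 %

The divider's output (Thévenin) resistance is R₁‖R₂ = 0.9176 kΩ.
Fractional drop under load = R_th/(R_th + R_L) = 0.9176 / (0.9176 + 50.7) = 0.01778.
So the output falls by 1.78 %.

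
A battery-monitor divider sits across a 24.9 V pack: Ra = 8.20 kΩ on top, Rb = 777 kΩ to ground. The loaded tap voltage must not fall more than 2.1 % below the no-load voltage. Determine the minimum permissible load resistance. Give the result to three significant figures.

Output resistance R_th = Ra‖Rb = (8.20 × 777)/785.2 = 8.114 kΩ.
The fractional drop is R_th/(R_th + R_L); requiring this ≤ 0.0210 gives R_L ≥ R_th(1/0.0210 − 1) = 8.114 × 46.62 = 378 kΩ.

R_L(min) ≈ 378 kΩ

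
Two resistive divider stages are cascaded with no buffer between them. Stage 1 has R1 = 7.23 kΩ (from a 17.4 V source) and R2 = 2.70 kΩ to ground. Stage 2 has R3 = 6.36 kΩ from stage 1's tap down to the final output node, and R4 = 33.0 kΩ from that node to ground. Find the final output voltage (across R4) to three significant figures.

Stage 2 presents R3+R4 = 39.36 kΩ as a load on stage 1's tap.
Stage 1's lower leg becomes R2‖(R3+R4) = 2.527 kΩ, so V_mid = 17.4 × 2.527/9.757 = 4.506 V.
Stage 2 is itself unloaded: V_out = V_mid × R4/(R3+R4) = 4.506 × 33.0/39.36 = 3.78 V.

V_out ≈ 3.78 V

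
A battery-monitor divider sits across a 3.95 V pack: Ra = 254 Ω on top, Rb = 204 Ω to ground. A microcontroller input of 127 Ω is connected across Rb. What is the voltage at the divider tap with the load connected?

V_out ≈ 0.930 V

The load sits in parallel with Rb: Rb‖R_L = (204 × 127) / (204 + 127) = 78.27 Ω.
V_out = 3.95 × 78.27 / (254 + 78.27) = 3.95 × 78.27/332.3 = 0.930 V.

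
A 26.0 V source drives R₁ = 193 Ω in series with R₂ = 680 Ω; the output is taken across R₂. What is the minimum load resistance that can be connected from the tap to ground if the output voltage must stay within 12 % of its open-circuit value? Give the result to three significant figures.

R_L(min) ≈ 1.10 kΩ

Output resistance R_th = R₁‖R₂ = (193 × 680)/873.0 = 150.3 Ω.
The fractional drop is R_th/(R_th + R_L); requiring this ≤ 0.120 gives R_L ≥ R_th(1/0.120 − 1) = 150.3 × 7.333 = 1.10 kΩ.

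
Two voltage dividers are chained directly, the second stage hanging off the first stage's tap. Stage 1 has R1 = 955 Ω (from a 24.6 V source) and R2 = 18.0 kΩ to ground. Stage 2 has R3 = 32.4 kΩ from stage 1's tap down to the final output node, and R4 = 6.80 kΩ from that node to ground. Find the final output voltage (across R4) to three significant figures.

V_out ≈ 3.96 V

Stage 2 presents R3+R4 = 39200 Ω as a load on stage 1's tap.
Stage 1's lower leg becomes R2‖(R3+R4) = 12340 Ω, so V_mid = 24.6 × 12340/13290 = 22.83 V.
Stage 2 is itself unloaded: V_out = V_mid × R4/(R3+R4) = 22.83 × 6800/39200 = 3.96 V.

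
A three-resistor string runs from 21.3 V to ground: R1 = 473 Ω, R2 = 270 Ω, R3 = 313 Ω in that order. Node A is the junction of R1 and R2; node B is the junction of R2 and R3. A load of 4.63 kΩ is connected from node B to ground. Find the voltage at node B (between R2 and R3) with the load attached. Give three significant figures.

At node B, R3 is in parallel with the load: R3‖R_L = 293.2 Ω.
Below node A the resistance is R2 + (R3‖R_L) = 563.2 Ω, so V_A = 21.3 × 563.2/1036 = 11.58 V.
Then V_B = V_A × (R3‖R_L)/(R2 + R3‖R_L) = 11.58 × 293.2/563.2 = 6.03 V.

V ≈ 6.03 V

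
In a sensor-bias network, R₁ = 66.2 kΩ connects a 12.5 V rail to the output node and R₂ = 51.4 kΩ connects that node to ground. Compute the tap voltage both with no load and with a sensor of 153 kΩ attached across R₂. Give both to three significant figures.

Open-circuit: V = 12.5 × 51.4/(66.2 + 51.4) = 5.46 V.
With the load, R₂ becomes R₂‖R_L = 38.47 kΩ, so V = 12.5 × 38.47/104.7 = 4.59 V.

Unloaded: 5.46 V; loaded: 4.59 V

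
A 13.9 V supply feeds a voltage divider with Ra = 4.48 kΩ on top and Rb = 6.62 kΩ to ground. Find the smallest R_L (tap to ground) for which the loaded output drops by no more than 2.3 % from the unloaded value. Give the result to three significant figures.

Output resistance R_th = Ra‖Rb = (4.48 × 6.62)/11.10 = 2.672 kΩ.
The fractional drop is R_th/(R_th + R_L); requiring this ≤ 0.0230 gives R_L ≥ R_th(1/0.0230 − 1) = 2.672 × 42.48 = 113 kΩ.

R_L(min) ≈ 113 kΩ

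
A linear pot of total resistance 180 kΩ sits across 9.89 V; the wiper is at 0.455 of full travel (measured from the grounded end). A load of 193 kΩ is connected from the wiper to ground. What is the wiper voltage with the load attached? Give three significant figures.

V ≈ 3.65 V

The wiper splits the pot into (1−α)R = 98.10 kΩ above and αR = 81.90 kΩ below.
Lower section ‖ load = 57.50 kΩ.
V_wiper = 9.89 × 57.50/(98.10 + 57.50) = 3.65 V.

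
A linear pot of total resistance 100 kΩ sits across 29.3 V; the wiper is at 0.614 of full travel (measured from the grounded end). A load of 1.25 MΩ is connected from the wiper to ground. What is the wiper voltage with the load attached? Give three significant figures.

The wiper splits the pot into (1−α)R = 38.60 kΩ above and αR = 61.40 kΩ below.
Lower section ‖ load = 58.53 kΩ.
V_wiper = 29.3 × 58.53/(38.60 + 58.53) = 17.7 V.

V ≈ 17.7 V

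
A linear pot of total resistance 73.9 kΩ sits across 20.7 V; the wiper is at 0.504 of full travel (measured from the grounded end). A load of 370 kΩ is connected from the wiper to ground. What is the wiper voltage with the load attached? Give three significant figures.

The wiper splits the pot into (1−α)R = 36.65 kΩ above and αR = 37.25 kΩ below.
Lower section ‖ load = 33.84 kΩ.
V_wiper = 20.7 × 33.84/(36.65 + 33.84) = 9.94 V.

V ≈ 9.94 V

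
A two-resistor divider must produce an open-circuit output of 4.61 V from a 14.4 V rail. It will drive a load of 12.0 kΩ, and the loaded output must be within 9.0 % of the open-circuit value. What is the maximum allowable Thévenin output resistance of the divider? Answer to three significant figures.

Loading drop = R_th/(R_th + R_L) ≤ 0.0900, so R_th ≤ R_L · ε/(1−ε) = 12.0 kΩ × 0.0900/0.9100 = 1.19 kΩ.

R_th ≤ 1.19 kΩ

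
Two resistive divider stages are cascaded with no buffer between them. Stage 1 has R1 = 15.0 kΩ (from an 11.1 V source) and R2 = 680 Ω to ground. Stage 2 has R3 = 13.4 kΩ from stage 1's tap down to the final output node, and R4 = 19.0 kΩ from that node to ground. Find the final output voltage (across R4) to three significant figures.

V_out ≈ 0.277 V

Stage 2 presents R3+R4 = 32400 Ω as a load on stage 1's tap.
Stage 1's lower leg becomes R2‖(R3+R4) = 666.0 Ω, so V_mid = 11.1 × 666.0/15670 = 0.4719 V.
Stage 2 is itself unloaded: V_out = V_mid × R4/(R3+R4) = 0.4719 × 19000/32400 = 0.277 V.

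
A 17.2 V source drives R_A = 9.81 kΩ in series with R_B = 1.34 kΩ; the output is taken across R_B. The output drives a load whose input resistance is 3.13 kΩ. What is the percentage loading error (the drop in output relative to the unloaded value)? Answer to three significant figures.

Unloaded V = 17.2 × 1.34/11.15 = 2.067 V.
Loaded: R_B‖R_L = 0.9383 kΩ, giving V = 17.2 × 0.9383/10.75 = 1.502 V.
Drop = (2.067 − 1.502) / 2.067 = 27.4 %.

27.4 %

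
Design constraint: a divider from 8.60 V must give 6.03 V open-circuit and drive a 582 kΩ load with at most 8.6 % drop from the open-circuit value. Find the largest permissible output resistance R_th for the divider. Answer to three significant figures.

R_th ≤ 54.8 kΩ

Loading drop = R_th/(R_th + R_L) ≤ 0.0860, so R_th ≤ R_L · ε/(1−ε) = 582 kΩ × 0.0860/0.9140 = 54.8 kΩ.
(Any R1, R2 with R2/(R1+R2) = 0.701 and R1‖R2 ≤ 54.8 kΩ will meet the spec.)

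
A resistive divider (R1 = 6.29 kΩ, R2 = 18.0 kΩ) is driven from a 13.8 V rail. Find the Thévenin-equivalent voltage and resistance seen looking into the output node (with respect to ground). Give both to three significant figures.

V_th = 10.2 V, R_th = 4.66 kΩ

V_th is the open-circuit tap voltage: 13.8 × 18.0/(6.29 + 18.0) = 10.2 V.
With the supply zeroed, R1 and R2 appear in parallel from the tap: R_th = R1‖R2 = (6.29 × 18.0)/24.29 = 4.66 kΩ.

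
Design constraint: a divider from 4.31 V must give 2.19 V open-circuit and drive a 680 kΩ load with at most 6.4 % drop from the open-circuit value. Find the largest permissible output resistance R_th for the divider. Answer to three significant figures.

R_th ≤ 46.5 kΩ

Loading drop = R_th/(R_th + R_L) ≤ 0.0640, so R_th ≤ R_L · ε/(1−ε) = 680 kΩ × 0.0640/0.9360 = 46.5 kΩ.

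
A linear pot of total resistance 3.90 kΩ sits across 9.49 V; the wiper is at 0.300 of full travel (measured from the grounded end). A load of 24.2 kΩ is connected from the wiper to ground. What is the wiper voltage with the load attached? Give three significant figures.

The wiper splits the pot into (1−α)R = 2.730 kΩ above and αR = 1.170 kΩ below.
Lower section ‖ load = 1.116 kΩ.
V_wiper = 9.49 × 1.116/(2.730 + 1.116) = 2.75 V.

V ≈ 2.75 V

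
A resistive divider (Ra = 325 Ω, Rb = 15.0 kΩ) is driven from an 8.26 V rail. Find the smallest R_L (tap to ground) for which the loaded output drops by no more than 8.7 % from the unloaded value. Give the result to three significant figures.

Output resistance R_th = Ra‖Rb = (325 × 15000)/15320 = 318.1 Ω.
The fractional drop is R_th/(R_th + R_L); requiring this ≤ 0.0870 gives R_L ≥ R_th(1/0.0870 − 1) = 318.1 × 10.49 = 3.34 kΩ.

R_L(min) ≈ 3.34 kΩ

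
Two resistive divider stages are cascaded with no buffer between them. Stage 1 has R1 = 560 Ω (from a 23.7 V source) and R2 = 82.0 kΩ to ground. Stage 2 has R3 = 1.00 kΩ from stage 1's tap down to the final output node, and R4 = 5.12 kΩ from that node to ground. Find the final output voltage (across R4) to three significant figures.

V_out ≈ 18.1 V

Stage 2 presents R3+R4 = 6120 Ω as a load on stage 1's tap.
Stage 1's lower leg becomes R2‖(R3+R4) = 5695 Ω, so V_mid = 23.7 × 5695/6255 = 21.58 V.
Stage 2 is itself unloaded: V_out = V_mid × R4/(R3+R4) = 21.58 × 5120/6120 = 18.1 V.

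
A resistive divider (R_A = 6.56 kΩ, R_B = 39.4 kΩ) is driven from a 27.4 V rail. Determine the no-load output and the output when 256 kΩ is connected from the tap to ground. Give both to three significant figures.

Unloaded: 23.5 V; loaded: 23.0 V

Open-circuit: V = 27.4 × 39.4/(6.56 + 39.4) = 23.5 V.
With the load, R_B becomes R_B‖R_L = 34.14 kΩ, so V = 27.4 × 34.14/40.70 = 23.0 V.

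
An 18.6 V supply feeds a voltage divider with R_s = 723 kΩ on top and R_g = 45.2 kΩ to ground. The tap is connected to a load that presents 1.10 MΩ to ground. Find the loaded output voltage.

The load sits in parallel with R_g: R_g‖R_L = (45.2 × 1100) / (45.2 + 1100) = 43.42 kΩ.
V_out = 18.6 × 43.42 / (723 + 43.42) = 18.6 × 43.42/766.4 = 1.05 V.
(Unloaded it would have been 1.09 V.)

V_out ≈ 1.05 V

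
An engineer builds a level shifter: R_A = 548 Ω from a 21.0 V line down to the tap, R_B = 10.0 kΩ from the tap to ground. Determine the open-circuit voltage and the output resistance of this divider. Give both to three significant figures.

V_th is the open-circuit tap voltage: 21.0 × 10000/(548 + 10000) = 19.9 V.
With the supply zeroed, R_A and R_B appear in parallel from the tap: R_th = R_A‖R_B = (548 × 10000)/10550 = 520 Ω.

V_th = 19.9 V, R_th = 520 Ω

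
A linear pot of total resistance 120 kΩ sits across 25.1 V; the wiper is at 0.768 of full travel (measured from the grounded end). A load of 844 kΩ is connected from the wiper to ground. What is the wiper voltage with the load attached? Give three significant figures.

The wiper splits the pot into (1−α)R = 27.84 kΩ above and αR = 92.16 kΩ below.
Lower section ‖ load = 83.09 kΩ.
V_wiper = 25.1 × 83.09/(27.84 + 83.09) = 18.8 V.

V ≈ 18.8 V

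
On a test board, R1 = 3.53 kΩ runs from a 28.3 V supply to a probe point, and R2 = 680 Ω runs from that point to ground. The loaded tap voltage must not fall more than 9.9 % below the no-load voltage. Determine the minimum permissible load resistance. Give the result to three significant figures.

Output resistance R_th = R1‖R2 = (3530 × 680)/4210 = 570.2 Ω.
The fractional drop is R_th/(R_th + R_L); requiring this ≤ 0.0990 gives R_L ≥ R_th(1/0.0990 − 1) = 570.2 × 9.101 = 5.19 kΩ.

R_L(min) ≈ 5.19 kΩ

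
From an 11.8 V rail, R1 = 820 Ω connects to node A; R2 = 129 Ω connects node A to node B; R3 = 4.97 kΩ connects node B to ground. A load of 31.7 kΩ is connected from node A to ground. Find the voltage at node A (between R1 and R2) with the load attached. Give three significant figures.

Below node A the series string R2+R3 = 5099 Ω sits in parallel with the 31700 Ω load: 4392 Ω.
V_A = 11.8 × 4392/(820 + 4392) = 9.94 V.

V ≈ 9.94 V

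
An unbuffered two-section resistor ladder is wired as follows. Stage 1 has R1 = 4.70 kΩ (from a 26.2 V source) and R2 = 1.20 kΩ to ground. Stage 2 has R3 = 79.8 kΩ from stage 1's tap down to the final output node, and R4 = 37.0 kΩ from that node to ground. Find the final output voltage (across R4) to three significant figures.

V_out ≈ 1.67 V

Stage 2 presents R3+R4 = 116.8 kΩ as a load on stage 1's tap.
Stage 1's lower leg becomes R2‖(R3+R4) = 1.188 kΩ, so V_mid = 26.2 × 1.188/5.888 = 5.286 V.
Stage 2 is itself unloaded: V_out = V_mid × R4/(R3+R4) = 5.286 × 37.0/116.8 = 1.67 V.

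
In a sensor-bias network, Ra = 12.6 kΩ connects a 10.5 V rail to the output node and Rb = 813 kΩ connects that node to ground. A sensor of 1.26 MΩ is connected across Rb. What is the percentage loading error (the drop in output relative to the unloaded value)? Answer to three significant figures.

0.975 %

The divider's output (Thévenin) resistance is Ra‖Rb = 12.41 kΩ.
Fractional drop under load = R_th/(R_th + R_L) = 12.41 / (12.41 + 1260) = 0.009751.
So the output falls by 0.975 %.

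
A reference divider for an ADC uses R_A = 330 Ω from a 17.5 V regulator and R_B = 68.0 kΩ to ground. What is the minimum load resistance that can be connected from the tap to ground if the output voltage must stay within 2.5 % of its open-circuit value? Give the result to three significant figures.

Output resistance R_th = R_A‖R_B = (330 × 68000)/68330 = 328.4 Ω.
The fractional drop is R_th/(R_th + R_L); requiring this ≤ 0.0250 gives R_L ≥ R_th(1/0.0250 − 1) = 328.4 × 39.00 = 12.8 kΩ.

R_L(min) ≈ 12.8 kΩ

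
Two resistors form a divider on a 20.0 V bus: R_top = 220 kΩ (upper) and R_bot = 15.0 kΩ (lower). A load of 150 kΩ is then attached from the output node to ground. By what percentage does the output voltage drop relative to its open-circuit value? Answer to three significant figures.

8.56 %

Unloaded V = 20.0 × 15.0/235.0 = 1.2766 V.
Loaded: R_bot‖R_L = 13.64 kΩ, giving V = 20.0 × 13.64/233.6 = 1.1673 V.
Drop = (1.2766 − 1.1673) / 1.2766 = 8.56 %.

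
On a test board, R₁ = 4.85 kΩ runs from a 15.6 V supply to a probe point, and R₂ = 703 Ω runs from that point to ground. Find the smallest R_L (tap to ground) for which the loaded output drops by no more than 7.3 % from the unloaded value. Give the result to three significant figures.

R_L(min) ≈ 7.80 kΩ

Output resistance R_th = R₁‖R₂ = (4850 × 703)/5553 = 614.0 Ω.
The fractional drop is R_th/(R_th + R_L); requiring this ≤ 0.0730 gives R_L ≥ R_th(1/0.0730 − 1) = 614.0 × 12.70 = 7.80 kΩ.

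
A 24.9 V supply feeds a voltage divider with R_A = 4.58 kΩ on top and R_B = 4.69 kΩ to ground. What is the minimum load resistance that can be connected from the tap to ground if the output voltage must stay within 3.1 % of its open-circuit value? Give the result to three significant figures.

Output resistance R_th = R_A‖R_B = (4.58 × 4.69)/9.270 = 2.317 kΩ.
The fractional drop is R_th/(R_th + R_L); requiring this ≤ 0.0310 gives R_L ≥ R_th(1/0.0310 − 1) = 2.317 × 31.26 = 72.4 kΩ.

R_L(min) ≈ 72.4 kΩ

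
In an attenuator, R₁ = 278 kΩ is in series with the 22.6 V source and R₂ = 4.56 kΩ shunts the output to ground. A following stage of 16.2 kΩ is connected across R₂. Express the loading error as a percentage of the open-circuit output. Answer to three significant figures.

Unloaded V = 22.6 × 4.56/282.6 = 0.3647 V.
Loaded: R₂‖R_L = 3.558 kΩ, giving V = 22.6 × 3.558/281.6 = 0.2856 V.
Drop = (0.3647 − 0.2856) / 0.3647 = 21.7 %.

21.7 %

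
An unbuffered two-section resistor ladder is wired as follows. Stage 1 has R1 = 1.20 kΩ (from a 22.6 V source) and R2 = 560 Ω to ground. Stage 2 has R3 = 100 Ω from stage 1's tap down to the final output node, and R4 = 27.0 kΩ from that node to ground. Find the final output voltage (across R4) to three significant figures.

Stage 2 presents R3+R4 = 27100 Ω as a load on stage 1's tap.
Stage 1's lower leg becomes R2‖(R3+R4) = 548.7 Ω, so V_mid = 22.6 × 548.7/1749 = 7.091 V.
Stage 2 is itself unloaded: V_out = V_mid × R4/(R3+R4) = 7.091 × 27000/27100 = 7.06 V.

V_out ≈ 7.06 V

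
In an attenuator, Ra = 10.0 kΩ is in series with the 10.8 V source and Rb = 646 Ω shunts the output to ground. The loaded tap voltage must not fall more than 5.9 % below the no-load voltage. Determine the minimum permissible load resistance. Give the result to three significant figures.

R_L(min) ≈ 9.68 kΩ

Output resistance R_th = Ra‖Rb = (10000 × 646)/10650 = 606.8 Ω.
The fractional drop is R_th/(R_th + R_L); requiring this ≤ 0.0590 gives R_L ≥ R_th(1/0.0590 − 1) = 606.8 × 15.95 = 9.68 kΩ.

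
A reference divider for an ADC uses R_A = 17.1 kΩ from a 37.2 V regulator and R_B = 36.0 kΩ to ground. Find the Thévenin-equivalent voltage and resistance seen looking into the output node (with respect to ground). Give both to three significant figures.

V_th is the open-circuit tap voltage: 37.2 × 36.0/(17.1 + 36.0) = 25.2 V.
With the supply zeroed, R_A and R_B appear in parallel from the tap: R_th = R_A‖R_B = (17.1 × 36.0)/53.10 = 11.6 kΩ.

V_th = 25.2 V, R_th = 11.6 kΩ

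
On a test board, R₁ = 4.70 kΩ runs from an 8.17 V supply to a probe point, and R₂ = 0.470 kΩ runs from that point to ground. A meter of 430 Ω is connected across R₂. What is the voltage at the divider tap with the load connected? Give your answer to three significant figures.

The load sits in parallel with R₂: R₂‖R_L = (470 × 430) / (470 + 430) = 224.6 Ω.
V_out = 8.17 × 224.6 / (4700 + 224.6) = 8.17 × 224.6/4925 = 0.373 V.

V_out ≈ 0.373 V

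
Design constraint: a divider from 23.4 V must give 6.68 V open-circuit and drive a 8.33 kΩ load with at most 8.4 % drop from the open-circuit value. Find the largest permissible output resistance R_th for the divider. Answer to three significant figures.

R_th ≤ 764 Ω

Loading drop = R_th/(R_th + R_L) ≤ 0.0840, so R_th ≤ R_L · ε/(1−ε) = 8.33 kΩ × 0.0840/0.9160 = 764 Ω.
(Any R1, R2 with R2/(R1+R2) = 0.285 and R1‖R2 ≤ 764 Ω will meet the spec.)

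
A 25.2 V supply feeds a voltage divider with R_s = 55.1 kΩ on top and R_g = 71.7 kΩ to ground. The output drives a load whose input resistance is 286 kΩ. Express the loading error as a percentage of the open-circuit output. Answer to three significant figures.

Unloaded V = 25.2 × 71.7/126.8 = 14.250 V.
Loaded: R_g‖R_L = 57.33 kΩ, giving V = 25.2 × 57.33/112.4 = 12.850 V.
Drop = (14.250 − 12.850) / 14.250 = 9.82 %.

9.82 %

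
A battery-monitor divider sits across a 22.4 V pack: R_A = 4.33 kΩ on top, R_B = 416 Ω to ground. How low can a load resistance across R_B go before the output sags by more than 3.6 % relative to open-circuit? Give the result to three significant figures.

Output resistance R_th = R_A‖R_B = (4330 × 416)/4746 = 379.5 Ω.
The fractional drop is R_th/(R_th + R_L); requiring this ≤ 0.0360 gives R_L ≥ R_th(1/0.0360 − 1) = 379.5 × 26.78 = 10.2 kΩ.

R_L(min) ≈ 10.2 kΩ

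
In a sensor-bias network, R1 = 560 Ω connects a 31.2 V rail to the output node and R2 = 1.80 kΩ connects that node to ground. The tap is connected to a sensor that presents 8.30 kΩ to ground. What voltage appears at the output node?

V_out ≈ 22.6 V

The load sits in parallel with R2: R2‖R_L = (1800 × 8300) / (1800 + 8300) = 1479 Ω.
V_out = 31.2 × 1479 / (560 + 1479) = 31.2 × 1479/2039 = 22.6 V.
(Unloaded it would have been 23.8 V.)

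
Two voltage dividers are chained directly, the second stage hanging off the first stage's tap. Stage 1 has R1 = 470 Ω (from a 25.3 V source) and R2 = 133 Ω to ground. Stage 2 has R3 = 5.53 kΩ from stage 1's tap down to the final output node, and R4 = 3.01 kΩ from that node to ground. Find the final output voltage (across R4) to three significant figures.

V_out ≈ 1.94 V

Stage 2 presents R3+R4 = 8540 Ω as a load on stage 1's tap.
Stage 1's lower leg becomes R2‖(R3+R4) = 131.0 Ω, so V_mid = 25.3 × 131.0/601.0 = 5.513 V.
Stage 2 is itself unloaded: V_out = V_mid × R4/(R3+R4) = 5.513 × 3010/8540 = 1.94 V.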